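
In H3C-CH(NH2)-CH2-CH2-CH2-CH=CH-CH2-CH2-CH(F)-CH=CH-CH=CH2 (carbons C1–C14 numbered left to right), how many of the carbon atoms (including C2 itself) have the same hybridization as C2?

8

C2 is sp3 (only σ bonds).
C1: sp3 ✓
C2: sp3 ✓
C3: sp3 ✓
C4: sp3 ✓
C5: sp3 ✓
C6: sp2
C7: sp2
C8: sp3 ✓
C9: sp3 ✓
C10: sp3 ✓
C11: sp2
C12: sp2
C13: sp2
C14: sp2
8 carbons are sp3.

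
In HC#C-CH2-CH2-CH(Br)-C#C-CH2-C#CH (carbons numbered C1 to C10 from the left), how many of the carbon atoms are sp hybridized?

C1: sp ✓
C2: sp ✓
C3: sp3
C4: sp3
C5: sp3
C6: sp ✓
C7: sp ✓
C8: sp3
C9: sp ✓
C10: sp ✓
C1, C2, C6, C7, C9, C10 → 6 sp carbons.

6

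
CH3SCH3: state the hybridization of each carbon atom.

sp^3

Each carbon atom is sp3: 4 σ bonds, 4 electron-density regions.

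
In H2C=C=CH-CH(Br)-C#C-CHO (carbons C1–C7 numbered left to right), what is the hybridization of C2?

sp

C2: 2 σ bonds, plus two π bonds; 2 regions of electron density → sp.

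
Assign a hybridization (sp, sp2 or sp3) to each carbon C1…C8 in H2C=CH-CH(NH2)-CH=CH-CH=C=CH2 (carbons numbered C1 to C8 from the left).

C1 has 3 σ bonds, plus one π bond: steric number 3 → sp2.
C2: 3 σ bonds, plus one π bond; 3 regions of electron density → sp2.
C3: 4 σ bonds — 4 electron domains, sp3.
C4: 3 σ bonds, plus one π bond; 3 regions of electron density → sp2.
C5 — 3 σ bonds, plus one π bond. Steric number 3, so sp2.
C6: 3 σ bonds, plus one π bond; 3 regions of electron density → sp2.
C7 is sp: 2 σ bonds, plus two π bonds, 2 electron-density regions.
C8: 3 σ bonds, plus one π bond; 3 regions of electron density → sp2.

C1 sp2, C2 sp2, C3 sp3, C4 sp2, C5 sp2, C6 sp2, C7 sp, C8 sp2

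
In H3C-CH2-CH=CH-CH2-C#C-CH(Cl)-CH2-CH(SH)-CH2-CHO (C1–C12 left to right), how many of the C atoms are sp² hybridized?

C1: sp3
C2: sp3
C3: sp2 ✓
C4: sp2 ✓
C5: sp3
C6: sp
C7: sp
C8: sp3
C9: sp3
C10: sp3
C11: sp3
C12: sp2 ✓
C3, C4, C12 → 3 sp2 carbons.

3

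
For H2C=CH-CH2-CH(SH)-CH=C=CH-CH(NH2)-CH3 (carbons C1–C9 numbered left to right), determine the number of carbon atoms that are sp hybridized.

1

C1: sp2
C2: sp2
C3: sp3
C4: sp3
C5: sp2
C6: sp ✓
C7: sp2
C8: sp3
C9: sp3
C6 → 1 sp carbon.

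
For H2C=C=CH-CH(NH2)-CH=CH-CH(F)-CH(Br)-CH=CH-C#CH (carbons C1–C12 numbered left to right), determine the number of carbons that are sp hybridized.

3

C1: sp2
C2: sp ✓
C3: sp2
C4: sp3
C5: sp2
C6: sp2
C7: sp3
C8: sp3
C9: sp2
C10: sp2
C11: sp ✓
C12: sp ✓
C2, C11, C12 → 3 sp carbons.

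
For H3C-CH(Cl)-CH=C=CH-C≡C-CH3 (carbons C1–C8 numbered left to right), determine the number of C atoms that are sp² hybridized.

2

C1: sp3
C2: sp3
C3: sp2 ✓
C4: sp
C5: sp2 ✓
C6: sp
C7: sp
C8: sp3
C3, C5 → 2 sp2 carbons.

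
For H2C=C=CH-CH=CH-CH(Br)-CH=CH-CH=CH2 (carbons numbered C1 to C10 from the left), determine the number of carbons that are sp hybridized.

C1: sp2
C2: sp ✓
C3: sp2
C4: sp2
C5: sp2
C6: sp3
C7: sp2
C8: sp2
C9: sp2
C10: sp2
C2 → 1 sp carbon.

1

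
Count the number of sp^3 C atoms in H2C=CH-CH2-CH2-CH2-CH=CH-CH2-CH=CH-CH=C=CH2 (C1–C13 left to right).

4

C1: sp2
C2: sp2
C3: sp3 ✓
C4: sp3 ✓
C5: sp3 ✓
C6: sp2
C7: sp2
C8: sp3 ✓
C9: sp2
C10: sp2
C11: sp2
C12: sp
C13: sp2
C3, C4, C5, C8 → 4 sp3 carbons.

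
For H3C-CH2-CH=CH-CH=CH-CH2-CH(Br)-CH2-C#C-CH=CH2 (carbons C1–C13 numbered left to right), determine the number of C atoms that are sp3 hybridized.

C1: sp3 ✓
C2: sp3 ✓
C3: sp2
C4: sp2
C5: sp2
C6: sp2
C7: sp3 ✓
C8: sp3 ✓
C9: sp3 ✓
C10: sp
C11: sp
C12: sp2
C13: sp2
C1, C2, C7, C8, C9 → 5 sp3 carbons.

5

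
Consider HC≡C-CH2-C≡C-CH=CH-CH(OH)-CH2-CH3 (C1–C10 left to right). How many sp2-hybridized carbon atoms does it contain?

C1: sp
C2: sp
C3: sp3
C4: sp
C5: sp
C6: sp2 ✓
C7: sp2 ✓
C8: sp3
C9: sp3
C10: sp3
C6, C7 → 2 sp2 carbons.

2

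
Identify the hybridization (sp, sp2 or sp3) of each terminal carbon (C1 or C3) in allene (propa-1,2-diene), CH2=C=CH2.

sp²

Each terminal carbon (C1 or C3) has 3 σ bonds, plus one π bond: steric number 3 → sp2.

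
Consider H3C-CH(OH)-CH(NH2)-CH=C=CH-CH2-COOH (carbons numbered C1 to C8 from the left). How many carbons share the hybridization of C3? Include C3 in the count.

4

C3 is sp3 (only σ bonds).
C1: sp3 ✓
C2: sp3 ✓
C3: sp3 ✓
C4: sp2
C5: sp
C6: sp2
C7: sp3 ✓
C8: sp2
4 carbons are sp3.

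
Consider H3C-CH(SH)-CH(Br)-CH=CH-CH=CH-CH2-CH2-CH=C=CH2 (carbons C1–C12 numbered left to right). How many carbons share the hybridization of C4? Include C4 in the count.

6

C4 is sp2 (one π bond).
C1: sp3
C2: sp3
C3: sp3
C4: sp2 ✓
C5: sp2 ✓
C6: sp2 ✓
C7: sp2 ✓
C8: sp3
C9: sp3
C10: sp2 ✓
C11: sp
C12: sp2 ✓
6 carbons are sp2.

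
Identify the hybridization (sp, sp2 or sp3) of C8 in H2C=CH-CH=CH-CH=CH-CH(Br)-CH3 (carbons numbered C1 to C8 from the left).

C8 carries 4 σ bonds, giving a steric number of 4, so it is sp3.

sp^3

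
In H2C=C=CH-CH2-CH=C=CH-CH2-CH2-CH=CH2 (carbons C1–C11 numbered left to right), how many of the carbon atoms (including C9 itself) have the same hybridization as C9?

3

C9 is sp3 (only σ bonds).
C1: sp2
C2: sp
C3: sp2
C4: sp3 ✓
C5: sp2
C6: sp
C7: sp2
C8: sp3 ✓
C9: sp3 ✓
C10: sp2
C11: sp2
3 carbons are sp3.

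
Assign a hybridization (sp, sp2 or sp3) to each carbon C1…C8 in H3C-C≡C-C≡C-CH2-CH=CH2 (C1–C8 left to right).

C1 sp3, C2 sp, C3 sp, C4 sp, C5 sp, C6 sp3, C7 sp2, C8 sp2

C1 has 4 σ bonds: steric number 4 → sp3.
C2 (2 σ bonds, plus two π bonds) has steric number 2: sp.
C3 is sp: 2 σ bonds, plus two π bonds, 2 electron-density regions.
C4 has 2 σ bonds, plus two π bonds: steric number 2 → sp.
C5: 2 σ bonds, plus two π bonds; 2 regions of electron density → sp.
C6 carries 4 σ bonds, giving a steric number of 4, so it is sp3.
C7 has 3 σ bonds, plus one π bond: steric number 3 → sp2.
C8: 3 σ bonds, plus one π bond; 3 regions of electron density → sp2.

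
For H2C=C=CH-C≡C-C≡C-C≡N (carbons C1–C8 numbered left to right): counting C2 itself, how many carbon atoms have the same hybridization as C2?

6

C2 is sp (two π bonds).
C1: sp2
C2: sp ✓
C3: sp2
C4: sp ✓
C5: sp ✓
C6: sp ✓
C7: sp ✓
C8: sp ✓
6 carbons are sp.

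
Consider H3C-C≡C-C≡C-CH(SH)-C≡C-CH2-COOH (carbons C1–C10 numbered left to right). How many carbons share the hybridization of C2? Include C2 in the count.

6

C2 is sp (two π bonds).
C1: sp3
C2: sp ✓
C3: sp ✓
C4: sp ✓
C5: sp ✓
C6: sp3
C7: sp ✓
C8: sp ✓
C9: sp3
C10: sp2
6 carbons are sp.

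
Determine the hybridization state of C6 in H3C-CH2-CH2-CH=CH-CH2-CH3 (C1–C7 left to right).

sp³

C6 is sp3: 4 σ bonds, 4 electron-density regions.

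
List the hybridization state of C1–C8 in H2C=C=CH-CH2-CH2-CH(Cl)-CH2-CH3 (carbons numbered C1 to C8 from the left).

C1 sp2, C2 sp, C3 sp2, C4 sp3, C5 sp3, C6 sp3, C7 sp3, C8 sp3

C1 is sp2: 3 σ bonds, plus one π bond, 3 electron-density regions.
C2 has 2 σ bonds, plus two π bonds: steric number 2 → sp.
C3 has 3 σ bonds, plus one π bond: steric number 3 → sp2.
C4 — 4 σ bonds. Steric number 4, so sp3.
C5: 4 σ bonds — 4 electron domains, sp3.
C6 carries 4 σ bonds, giving a steric number of 4, so it is sp3.
C7 is sp3: 4 σ bonds, 4 electron-density regions.
C8: 4 σ bonds; 4 regions of electron density → sp3.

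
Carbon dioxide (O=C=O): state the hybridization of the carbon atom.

sp

Two σ bonds, two π bonds → steric number 2 → sp.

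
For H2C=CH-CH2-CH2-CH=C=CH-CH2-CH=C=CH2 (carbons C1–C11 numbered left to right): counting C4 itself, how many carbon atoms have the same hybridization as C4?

C4 is sp3 (only σ bonds).
C1: sp2
C2: sp2
C3: sp3 ✓
C4: sp3 ✓
C5: sp2
C6: sp
C7: sp2
C8: sp3 ✓
C9: sp2
C10: sp
C11: sp2
3 carbons are sp3.

3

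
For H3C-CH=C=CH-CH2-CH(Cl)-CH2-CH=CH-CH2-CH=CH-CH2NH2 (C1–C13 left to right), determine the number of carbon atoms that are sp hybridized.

C1: sp3
C2: sp2
C3: sp ✓
C4: sp2
C5: sp3
C6: sp3
C7: sp3
C8: sp2
C9: sp2
C10: sp3
C11: sp2
C12: sp2
C13: sp3
C3 → 1 sp carbon.

1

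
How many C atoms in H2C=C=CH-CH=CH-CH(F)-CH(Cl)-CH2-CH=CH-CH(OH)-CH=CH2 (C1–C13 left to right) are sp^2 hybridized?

C1: sp2 ✓
C2: sp
C3: sp2 ✓
C4: sp2 ✓
C5: sp2 ✓
C6: sp3
C7: sp3
C8: sp3
C9: sp2 ✓
C10: sp2 ✓
C11: sp3
C12: sp2 ✓
C13: sp2 ✓
C1, C3, C4, C5, C9, C10, C12, C13 → 8 sp2 carbons.

8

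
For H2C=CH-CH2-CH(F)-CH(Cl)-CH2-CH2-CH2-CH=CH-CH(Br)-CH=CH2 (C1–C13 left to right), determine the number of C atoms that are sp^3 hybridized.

C1: sp2
C2: sp2
C3: sp3 ✓
C4: sp3 ✓
C5: sp3 ✓
C6: sp3 ✓
C7: sp3 ✓
C8: sp3 ✓
C9: sp2
C10: sp2
C11: sp3 ✓
C12: sp2
C13: sp2
C3, C4, C5, C6, C7, C8, C11 → 7 sp3 carbons.

7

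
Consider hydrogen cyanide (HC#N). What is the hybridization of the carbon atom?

sp

The carbon atom carries 2 σ bonds, plus two π bonds, giving a steric number of 2, so it is sp.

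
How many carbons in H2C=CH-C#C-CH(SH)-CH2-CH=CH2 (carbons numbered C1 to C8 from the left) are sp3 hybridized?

C1: sp2
C2: sp2
C3: sp
C4: sp
C5: sp3 ✓
C6: sp3 ✓
C7: sp2
C8: sp2
C5, C6 → 2 sp3 carbons.

2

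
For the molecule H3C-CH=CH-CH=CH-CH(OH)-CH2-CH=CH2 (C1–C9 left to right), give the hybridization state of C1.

sp^3

C1: 4 σ bonds; 4 regions of electron density → sp3.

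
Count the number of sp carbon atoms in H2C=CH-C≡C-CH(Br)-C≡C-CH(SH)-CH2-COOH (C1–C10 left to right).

C1: sp2
C2: sp2
C3: sp ✓
C4: sp ✓
C5: sp3
C6: sp ✓
C7: sp ✓
C8: sp3
C9: sp3
C10: sp2
C3, C4, C6, C7 → 4 sp carbons.

4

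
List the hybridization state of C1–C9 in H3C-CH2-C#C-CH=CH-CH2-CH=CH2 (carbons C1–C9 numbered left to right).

C1: 4 σ bonds — 4 electron domains, sp3.
C2: 4 σ bonds; 4 regions of electron density → sp3.
C3 (2 σ bonds, plus two π bonds) has steric number 2: sp.
C4 — 2 σ bonds, plus two π bonds. Steric number 2, so sp.
C5: 3 σ bonds, plus one π bond — 3 electron domains, sp2.
C6: 3 σ bonds, plus one π bond; 3 regions of electron density → sp2.
C7 is sp3: 4 σ bonds, 4 electron-density regions.
C8 — 3 σ bonds, plus one π bond. Steric number 3, so sp2.
C9 has 3 σ bonds, plus one π bond: steric number 3 → sp2.

C1 sp3, C2 sp3, C3 sp, C4 sp, C5 sp2, C6 sp2, C7 sp3, C8 sp2, C9 sp2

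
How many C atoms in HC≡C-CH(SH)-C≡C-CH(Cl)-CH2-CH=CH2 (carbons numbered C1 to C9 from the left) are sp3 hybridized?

3

C1: sp
C2: sp
C3: sp3 ✓
C4: sp
C5: sp
C6: sp3 ✓
C7: sp3 ✓
C8: sp2
C9: sp2
C3, C6, C7 → 3 sp3 carbons.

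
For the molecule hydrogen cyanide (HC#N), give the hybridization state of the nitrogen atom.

The nitrogen atom: 1 σ bond and 1 lone pair, plus two π bonds; 2 regions of electron density → sp.

sp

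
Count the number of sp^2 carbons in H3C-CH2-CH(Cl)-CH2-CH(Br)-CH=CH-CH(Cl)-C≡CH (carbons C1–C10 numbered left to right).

C1: sp3
C2: sp3
C3: sp3
C4: sp3
C5: sp3
C6: sp2 ✓
C7: sp2 ✓
C8: sp3
C9: sp
C10: sp
C6, C7 → 2 sp2 carbons.

2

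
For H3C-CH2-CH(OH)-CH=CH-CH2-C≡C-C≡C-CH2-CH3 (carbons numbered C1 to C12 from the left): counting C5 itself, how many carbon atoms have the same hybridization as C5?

2

C5 is sp2 (one π bond).
C1: sp3
C2: sp3
C3: sp3
C4: sp2 ✓
C5: sp2 ✓
C6: sp3
C7: sp
C8: sp
C9: sp
C10: sp
C11: sp3
C12: sp3
2 carbons are sp2.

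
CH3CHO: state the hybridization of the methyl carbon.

sp^3

The methyl carbon is sp3: 4 σ bonds, 4 electron-density regions.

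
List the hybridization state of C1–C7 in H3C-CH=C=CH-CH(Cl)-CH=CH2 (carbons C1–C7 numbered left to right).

C1 sp3, C2 sp2, C3 sp, C4 sp2, C5 sp3, C6 sp2, C7 sp2

C1 — 4 σ bonds. Steric number 4, so sp3.
C2: 3 σ bonds, plus one π bond — 3 electron domains, sp2.
C3 — 2 σ bonds, plus two π bonds. Steric number 2, so sp.
C4 (3 σ bonds, plus one π bond) has steric number 3: sp2.
C5 has 4 σ bonds: steric number 4 → sp3.
C6 — 3 σ bonds, plus one π bond. Steric number 3, so sp2.
C7: 3 σ bonds, plus one π bond — 3 electron domains, sp2.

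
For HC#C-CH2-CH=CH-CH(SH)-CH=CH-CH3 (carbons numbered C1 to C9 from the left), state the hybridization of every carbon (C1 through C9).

C1 (2 σ bonds, plus two π bonds) has steric number 2: sp.
C2: 2 σ bonds, plus two π bonds — 2 electron domains, sp.
C3 — 4 σ bonds. Steric number 4, so sp3.
C4 has 3 σ bonds, plus one π bond: steric number 3 → sp2.
C5 carries 3 σ bonds, plus one π bond, giving a steric number of 3, so it is sp2.
C6: 4 σ bonds — 4 electron domains, sp3.
C7: 3 σ bonds, plus one π bond; 3 regions of electron density → sp2.
C8 has 3 σ bonds, plus one π bond: steric number 3 → sp2.
C9: 4 σ bonds — 4 electron domains, sp3.

C1 sp, C2 sp, C3 sp3, C4 sp2, C5 sp2, C6 sp3, C7 sp2, C8 sp2, C9 sp3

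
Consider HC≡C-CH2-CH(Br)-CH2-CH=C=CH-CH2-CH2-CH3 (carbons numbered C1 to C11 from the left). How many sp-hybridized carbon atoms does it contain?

3

C1: sp ✓
C2: sp ✓
C3: sp3
C4: sp3
C5: sp3
C6: sp2
C7: sp ✓
C8: sp2
C9: sp3
C10: sp3
C11: sp3
C1, C2, C7 → 3 sp carbons.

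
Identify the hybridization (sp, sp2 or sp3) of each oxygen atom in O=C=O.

sp²

One σ bond + two lone pairs = steric number 3 → sp2.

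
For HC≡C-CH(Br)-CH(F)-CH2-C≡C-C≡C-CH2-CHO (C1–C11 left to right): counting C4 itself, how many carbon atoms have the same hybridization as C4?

C4 is sp3 (only σ bonds).
C1: sp
C2: sp
C3: sp3 ✓
C4: sp3 ✓
C5: sp3 ✓
C6: sp
C7: sp
C8: sp
C9: sp
C10: sp3 ✓
C11: sp2
4 carbons are sp3.

4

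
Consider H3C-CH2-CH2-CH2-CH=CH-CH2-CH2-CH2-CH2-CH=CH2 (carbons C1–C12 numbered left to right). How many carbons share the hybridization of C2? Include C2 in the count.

8

C2 is sp3 (only σ bonds).
C1: sp3 ✓
C2: sp3 ✓
C3: sp3 ✓
C4: sp3 ✓
C5: sp2
C6: sp2
C7: sp3 ✓
C8: sp3 ✓
C9: sp3 ✓
C10: sp3 ✓
C11: sp2
C12: sp2
8 carbons are sp3.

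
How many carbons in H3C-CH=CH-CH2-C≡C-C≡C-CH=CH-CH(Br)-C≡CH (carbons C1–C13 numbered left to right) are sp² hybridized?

4

C1: sp3
C2: sp2 ✓
C3: sp2 ✓
C4: sp3
C5: sp
C6: sp
C7: sp
C8: sp
C9: sp2 ✓
C10: sp2 ✓
C11: sp3
C12: sp
C13: sp
C2, C3, C9, C10 → 4 sp2 carbons.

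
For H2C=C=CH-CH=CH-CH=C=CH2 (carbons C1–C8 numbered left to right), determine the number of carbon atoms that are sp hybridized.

2

C1: sp2
C2: sp ✓
C3: sp2
C4: sp2
C5: sp2
C6: sp2
C7: sp ✓
C8: sp2
C2, C7 → 2 sp carbons.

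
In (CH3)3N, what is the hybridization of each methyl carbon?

Each methyl carbon: 4 σ bonds — 4 electron domains, sp3.

sp^3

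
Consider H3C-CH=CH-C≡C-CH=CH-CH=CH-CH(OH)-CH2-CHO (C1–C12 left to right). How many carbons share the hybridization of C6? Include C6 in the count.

C6 is sp2 (one π bond).
C1: sp3
C2: sp2 ✓
C3: sp2 ✓
C4: sp
C5: sp
C6: sp2 ✓
C7: sp2 ✓
C8: sp2 ✓
C9: sp2 ✓
C10: sp3
C11: sp3
C12: sp2 ✓
7 carbons are sp2.

7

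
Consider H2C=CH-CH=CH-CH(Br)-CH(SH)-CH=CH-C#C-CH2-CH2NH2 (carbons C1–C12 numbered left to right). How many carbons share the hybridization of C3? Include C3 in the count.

6

C3 is sp2 (one π bond).
C1: sp2 ✓
C2: sp2 ✓
C3: sp2 ✓
C4: sp2 ✓
C5: sp3
C6: sp3
C7: sp2 ✓
C8: sp2 ✓
C9: sp
C10: sp
C11: sp3
C12: sp3
6 carbons are sp2.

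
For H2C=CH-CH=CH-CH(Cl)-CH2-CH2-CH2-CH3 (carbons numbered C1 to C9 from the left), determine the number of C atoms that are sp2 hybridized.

4

C1: sp2 ✓
C2: sp2 ✓
C3: sp2 ✓
C4: sp2 ✓
C5: sp3
C6: sp3
C7: sp3
C8: sp3
C9: sp3
C1, C2, C3, C4 → 4 sp2 carbons.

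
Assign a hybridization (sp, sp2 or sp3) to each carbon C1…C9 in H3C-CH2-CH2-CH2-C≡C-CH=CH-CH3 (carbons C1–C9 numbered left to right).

C1 sp3, C2 sp3, C3 sp3, C4 sp3, C5 sp, C6 sp, C7 sp2, C8 sp2, C9 sp3

C1 has 4 σ bonds: steric number 4 → sp3.
C2 carries 4 σ bonds, giving a steric number of 4, so it is sp3.
C3: 4 σ bonds; 4 regions of electron density → sp3.
C4 (4 σ bonds) has steric number 4: sp3.
C5: 2 σ bonds, plus two π bonds; 2 regions of electron density → sp.
C6: 2 σ bonds, plus two π bonds — 2 electron domains, sp.
C7 (3 σ bonds, plus one π bond) has steric number 3: sp2.
C8 — 3 σ bonds, plus one π bond. Steric number 3, so sp2.
C9 has 4 σ bonds: steric number 4 → sp3.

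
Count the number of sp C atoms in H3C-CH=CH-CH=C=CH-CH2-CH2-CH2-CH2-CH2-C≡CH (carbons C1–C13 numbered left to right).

3

C1: sp3
C2: sp2
C3: sp2
C4: sp2
C5: sp ✓
C6: sp2
C7: sp3
C8: sp3
C9: sp3
C10: sp3
C11: sp3
C12: sp ✓
C13: sp ✓
C5, C12, C13 → 3 sp carbons.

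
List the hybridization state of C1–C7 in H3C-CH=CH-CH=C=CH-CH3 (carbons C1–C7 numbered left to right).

C1: 4 σ bonds; 4 regions of electron density → sp3.
C2: 3 σ bonds, plus one π bond — 3 electron domains, sp2.
C3 is sp2: 3 σ bonds, plus one π bond, 3 electron-density regions.
C4 carries 3 σ bonds, plus one π bond, giving a steric number of 3, so it is sp2.
C5 — 2 σ bonds, plus two π bonds. Steric number 2, so sp.
C6: 3 σ bonds, plus one π bond; 3 regions of electron density → sp2.
C7: 4 σ bonds; 4 regions of electron density → sp3.

C1 sp3, C2 sp2, C3 sp2, C4 sp2, C5 sp, C6 sp2, C7 sp3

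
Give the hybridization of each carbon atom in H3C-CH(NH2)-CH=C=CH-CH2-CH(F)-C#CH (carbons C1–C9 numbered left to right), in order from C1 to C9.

C1 sp3, C2 sp3, C3 sp2, C4 sp, C5 sp2, C6 sp3, C7 sp3, C8 sp, C9 sp

C1 is sp3: 4 σ bonds, 4 electron-density regions.
C2: 4 σ bonds — 4 electron domains, sp3.
C3 carries 3 σ bonds, plus one π bond, giving a steric number of 3, so it is sp2.
C4 is sp: 2 σ bonds, plus two π bonds, 2 electron-density regions.
C5 — 3 σ bonds, plus one π bond. Steric number 3, so sp2.
C6 carries 4 σ bonds, giving a steric number of 4, so it is sp3.
C7 has 4 σ bonds: steric number 4 → sp3.
C8: 2 σ bonds, plus two π bonds — 2 electron domains, sp.
C9: 2 σ bonds, plus two π bonds — 2 electron domains, sp.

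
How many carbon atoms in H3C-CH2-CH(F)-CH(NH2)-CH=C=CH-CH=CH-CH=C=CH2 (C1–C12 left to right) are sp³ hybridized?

C1: sp3 ✓
C2: sp3 ✓
C3: sp3 ✓
C4: sp3 ✓
C5: sp2
C6: sp
C7: sp2
C8: sp2
C9: sp2
C10: sp2
C11: sp
C12: sp2
C1, C2, C3, C4 → 4 sp3 carbons.

4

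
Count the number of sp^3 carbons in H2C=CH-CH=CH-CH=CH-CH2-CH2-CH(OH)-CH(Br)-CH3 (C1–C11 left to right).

5

C1: sp2
C2: sp2
C3: sp2
C4: sp2
C5: sp2
C6: sp2
C7: sp3 ✓
C8: sp3 ✓
C9: sp3 ✓
C10: sp3 ✓
C11: sp3 ✓
C7, C8, C9, C10, C11 → 5 sp3 carbons.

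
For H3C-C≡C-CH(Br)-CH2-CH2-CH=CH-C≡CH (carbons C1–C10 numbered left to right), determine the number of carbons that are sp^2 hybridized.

C1: sp3
C2: sp
C3: sp
C4: sp3
C5: sp3
C6: sp3
C7: sp2 ✓
C8: sp2 ✓
C9: sp
C10: sp
C7, C8 → 2 sp2 carbons.

2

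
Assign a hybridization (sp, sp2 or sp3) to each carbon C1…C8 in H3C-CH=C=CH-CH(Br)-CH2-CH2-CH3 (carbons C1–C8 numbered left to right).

C1 sp3, C2 sp2, C3 sp, C4 sp2, C5 sp3, C6 sp3, C7 sp3, C8 sp3

C1: 4 σ bonds; 4 regions of electron density → sp3.
C2 carries 3 σ bonds, plus one π bond, giving a steric number of 3, so it is sp2.
C3 — 2 σ bonds, plus two π bonds. Steric number 2, so sp.
C4 carries 3 σ bonds, plus one π bond, giving a steric number of 3, so it is sp2.
C5 carries 4 σ bonds, giving a steric number of 4, so it is sp3.
C6: 4 σ bonds — 4 electron domains, sp3.
C7 is sp3: 4 σ bonds, 4 electron-density regions.
C8 — 4 σ bonds. Steric number 4, so sp3.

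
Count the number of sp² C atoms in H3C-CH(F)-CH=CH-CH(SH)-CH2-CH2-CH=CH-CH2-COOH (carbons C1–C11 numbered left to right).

C1: sp3
C2: sp3
C3: sp2 ✓
C4: sp2 ✓
C5: sp3
C6: sp3
C7: sp3
C8: sp2 ✓
C9: sp2 ✓
C10: sp3
C11: sp2 ✓
C3, C4, C8, C9, C11 → 5 sp2 carbons.

5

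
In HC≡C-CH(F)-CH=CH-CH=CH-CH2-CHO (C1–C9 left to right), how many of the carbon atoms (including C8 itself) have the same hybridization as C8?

2

C8 is sp3 (only σ bonds).
C1: sp
C2: sp
C3: sp3 ✓
C4: sp2
C5: sp2
C6: sp2
C7: sp2
C8: sp3 ✓
C9: sp2
2 carbons are sp3.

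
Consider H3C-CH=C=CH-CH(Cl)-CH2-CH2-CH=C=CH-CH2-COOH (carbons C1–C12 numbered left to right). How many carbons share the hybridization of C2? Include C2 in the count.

C2 is sp2 (one π bond).
C1: sp3
C2: sp2 ✓
C3: sp
C4: sp2 ✓
C5: sp3
C6: sp3
C7: sp3
C8: sp2 ✓
C9: sp
C10: sp2 ✓
C11: sp3
C12: sp2 ✓
5 carbons are sp2.

5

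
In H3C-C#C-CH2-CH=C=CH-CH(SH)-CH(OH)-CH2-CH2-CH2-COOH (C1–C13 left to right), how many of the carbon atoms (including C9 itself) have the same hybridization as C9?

7

C9 is sp3 (only σ bonds).
C1: sp3 ✓
C2: sp
C3: sp
C4: sp3 ✓
C5: sp2
C6: sp
C7: sp2
C8: sp3 ✓
C9: sp3 ✓
C10: sp3 ✓
C11: sp3 ✓
C12: sp3 ✓
C13: sp2
7 carbons are sp3.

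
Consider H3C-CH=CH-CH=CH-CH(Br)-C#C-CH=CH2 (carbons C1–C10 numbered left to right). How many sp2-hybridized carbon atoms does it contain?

C1: sp3
C2: sp2 ✓
C3: sp2 ✓
C4: sp2 ✓
C5: sp2 ✓
C6: sp3
C7: sp
C8: sp
C9: sp2 ✓
C10: sp2 ✓
C2, C3, C4, C5, C9, C10 → 6 sp2 carbons.

6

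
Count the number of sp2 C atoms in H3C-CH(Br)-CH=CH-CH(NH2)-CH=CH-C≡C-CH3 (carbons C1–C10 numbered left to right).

C1: sp3
C2: sp3
C3: sp2 ✓
C4: sp2 ✓
C5: sp3
C6: sp2 ✓
C7: sp2 ✓
C8: sp
C9: sp
C10: sp3
C3, C4, C6, C7 → 4 sp2 carbons.

4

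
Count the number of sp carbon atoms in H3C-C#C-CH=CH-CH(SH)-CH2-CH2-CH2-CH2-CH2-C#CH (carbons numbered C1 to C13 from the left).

C1: sp3
C2: sp ✓
C3: sp ✓
C4: sp2
C5: sp2
C6: sp3
C7: sp3
C8: sp3
C9: sp3
C10: sp3
C11: sp3
C12: sp ✓
C13: sp ✓
C2, C3, C12, C13 → 4 sp carbons.

4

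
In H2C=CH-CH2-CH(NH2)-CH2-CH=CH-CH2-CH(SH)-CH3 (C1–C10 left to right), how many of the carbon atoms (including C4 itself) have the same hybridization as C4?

6

C4 is sp3 (only σ bonds).
C1: sp2
C2: sp2
C3: sp3 ✓
C4: sp3 ✓
C5: sp3 ✓
C6: sp2
C7: sp2
C8: sp3 ✓
C9: sp3 ✓
C10: sp3 ✓
6 carbons are sp3.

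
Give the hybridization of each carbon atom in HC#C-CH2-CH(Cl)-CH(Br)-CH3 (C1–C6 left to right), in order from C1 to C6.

C1 sp, C2 sp, C3 sp3, C4 sp3, C5 sp3, C6 sp3

C1 has 2 σ bonds, plus two π bonds: steric number 2 → sp.
C2 is sp: 2 σ bonds, plus two π bonds, 2 electron-density regions.
C3 — 4 σ bonds. Steric number 4, so sp3.
C4: 4 σ bonds — 4 electron domains, sp3.
C5 has 4 σ bonds: steric number 4 → sp3.
C6 is sp3: 4 σ bonds, 4 electron-density regions.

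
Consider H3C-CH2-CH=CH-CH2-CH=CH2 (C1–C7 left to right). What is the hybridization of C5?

sp³

C5 carries 4 σ bonds, giving a steric number of 4, so it is sp3.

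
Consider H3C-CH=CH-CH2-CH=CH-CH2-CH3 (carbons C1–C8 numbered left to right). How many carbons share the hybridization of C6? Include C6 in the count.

C6 is sp2 (one π bond).
C1: sp3
C2: sp2 ✓
C3: sp2 ✓
C4: sp3
C5: sp2 ✓
C6: sp2 ✓
C7: sp3
C8: sp3
4 carbons are sp2.

4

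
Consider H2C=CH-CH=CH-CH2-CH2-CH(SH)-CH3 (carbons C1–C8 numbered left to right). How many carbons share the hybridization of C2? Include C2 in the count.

C2 is sp2 (one π bond).
C1: sp2 ✓
C2: sp2 ✓
C3: sp2 ✓
C4: sp2 ✓
C5: sp3
C6: sp3
C7: sp3
C8: sp3
4 carbons are sp2.

4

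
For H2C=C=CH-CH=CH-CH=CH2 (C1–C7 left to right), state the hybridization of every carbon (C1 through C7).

C1 sp2, C2 sp, C3 sp2, C4 sp2, C5 sp2, C6 sp2, C7 sp2

C1 (3 σ bonds, plus one π bond) has steric number 3: sp2.
C2 is sp: 2 σ bonds, plus two π bonds, 2 electron-density regions.
C3 (3 σ bonds, plus one π bond) has steric number 3: sp2.
C4 is sp2: 3 σ bonds, plus one π bond, 3 electron-density regions.
C5 carries 3 σ bonds, plus one π bond, giving a steric number of 3, so it is sp2.
C6 — 3 σ bonds, plus one π bond. Steric number 3, so sp2.
C7: 3 σ bonds, plus one π bond — 3 electron domains, sp2.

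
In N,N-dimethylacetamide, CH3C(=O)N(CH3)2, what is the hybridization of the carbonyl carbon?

sp^2

The carbonyl carbon: 3 σ bonds, plus one π bond; 3 regions of electron density → sp2.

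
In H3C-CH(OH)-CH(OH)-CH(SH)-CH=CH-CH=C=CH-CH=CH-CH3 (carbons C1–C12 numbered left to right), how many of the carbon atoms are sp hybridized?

1

C1: sp3
C2: sp3
C3: sp3
C4: sp3
C5: sp2
C6: sp2
C7: sp2
C8: sp ✓
C9: sp2
C10: sp2
C11: sp2
C12: sp3
C8 → 1 sp carbon.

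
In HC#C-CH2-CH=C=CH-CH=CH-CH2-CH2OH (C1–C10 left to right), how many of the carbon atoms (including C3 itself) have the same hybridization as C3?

3

C3 is sp3 (only σ bonds).
C1: sp
C2: sp
C3: sp3 ✓
C4: sp2
C5: sp
C6: sp2
C7: sp2
C8: sp2
C9: sp3 ✓
C10: sp3 ✓
3 carbons are sp3.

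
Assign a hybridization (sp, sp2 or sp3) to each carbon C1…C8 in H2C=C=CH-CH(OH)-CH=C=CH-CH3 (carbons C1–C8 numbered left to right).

C1 (3 σ bonds, plus one π bond) has steric number 3: sp2.
C2: 2 σ bonds, plus two π bonds; 2 regions of electron density → sp.
C3: 3 σ bonds, plus one π bond; 3 regions of electron density → sp2.
C4: 4 σ bonds; 4 regions of electron density → sp3.
C5: 3 σ bonds, plus one π bond; 3 regions of electron density → sp2.
C6 has 2 σ bonds, plus two π bonds: steric number 2 → sp.
C7: 3 σ bonds, plus one π bond — 3 electron domains, sp2.
C8 has 4 σ bonds: steric number 4 → sp3.

C1 sp2, C2 sp, C3 sp2, C4 sp3, C5 sp2, C6 sp, C7 sp2, C8 sp3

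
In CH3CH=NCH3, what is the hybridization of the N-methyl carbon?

The N-methyl carbon carries 4 σ bonds, giving a steric number of 4, so it is sp3.

sp³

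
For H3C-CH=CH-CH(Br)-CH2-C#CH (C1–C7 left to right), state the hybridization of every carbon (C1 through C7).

C1 (4 σ bonds) has steric number 4: sp3.
C2 (3 σ bonds, plus one π bond) has steric number 3: sp2.
C3 — 3 σ bonds, plus one π bond. Steric number 3, so sp2.
C4 — 4 σ bonds. Steric number 4, so sp3.
C5 (4 σ bonds) has steric number 4: sp3.
C6 has 2 σ bonds, plus two π bonds: steric number 2 → sp.
C7: 2 σ bonds, plus two π bonds — 2 electron domains, sp.

C1 sp3, C2 sp2, C3 sp2, C4 sp3, C5 sp3, C6 sp, C7 sp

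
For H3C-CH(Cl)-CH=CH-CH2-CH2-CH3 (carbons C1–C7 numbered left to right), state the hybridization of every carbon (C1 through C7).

C1 sp3, C2 sp3, C3 sp2, C4 sp2, C5 sp3, C6 sp3, C7 sp3

C1 — 4 σ bonds. Steric number 4, so sp3.
C2: 4 σ bonds; 4 regions of electron density → sp3.
C3: 3 σ bonds, plus one π bond; 3 regions of electron density → sp2.
C4 is sp2: 3 σ bonds, plus one π bond, 3 electron-density regions.
C5 carries 4 σ bonds, giving a steric number of 4, so it is sp3.
C6 has 4 σ bonds: steric number 4 → sp3.
C7 carries 4 σ bonds, giving a steric number of 4, so it is sp3.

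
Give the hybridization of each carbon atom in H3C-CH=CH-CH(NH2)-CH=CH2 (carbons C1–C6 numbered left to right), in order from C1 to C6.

C1: 4 σ bonds; 4 regions of electron density → sp3.
C2 carries 3 σ bonds, plus one π bond, giving a steric number of 3, so it is sp2.
C3 (3 σ bonds, plus one π bond) has steric number 3: sp2.
C4 has 4 σ bonds: steric number 4 → sp3.
C5 is sp2: 3 σ bonds, plus one π bond, 3 electron-density regions.
C6 has 3 σ bonds, plus one π bond: steric number 3 → sp2.

C1 sp3, C2 sp2, C3 sp2, C4 sp3, C5 sp2, C6 sp2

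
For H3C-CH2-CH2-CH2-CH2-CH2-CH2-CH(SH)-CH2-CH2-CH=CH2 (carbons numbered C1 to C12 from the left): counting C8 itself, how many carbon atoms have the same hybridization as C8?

C8 is sp3 (only σ bonds).
C1: sp3 ✓
C2: sp3 ✓
C3: sp3 ✓
C4: sp3 ✓
C5: sp3 ✓
C6: sp3 ✓
C7: sp3 ✓
C8: sp3 ✓
C9: sp3 ✓
C10: sp3 ✓
C11: sp2
C12: sp2
10 carbons are sp3.

10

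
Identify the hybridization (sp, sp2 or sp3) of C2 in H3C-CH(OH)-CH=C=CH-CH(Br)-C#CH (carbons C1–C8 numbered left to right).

sp3

C2 — 4 σ bonds. Steric number 4, so sp3.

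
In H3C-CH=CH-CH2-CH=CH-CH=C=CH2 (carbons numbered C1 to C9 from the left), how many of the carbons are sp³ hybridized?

2

C1: sp3 ✓
C2: sp2
C3: sp2
C4: sp3 ✓
C5: sp2
C6: sp2
C7: sp2
C8: sp
C9: sp2
C1, C4 → 2 sp3 carbons.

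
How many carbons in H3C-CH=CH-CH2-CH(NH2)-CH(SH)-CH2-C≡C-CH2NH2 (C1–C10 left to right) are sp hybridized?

C1: sp3
C2: sp2
C3: sp2
C4: sp3
C5: sp3
C6: sp3
C7: sp3
C8: sp ✓
C9: sp ✓
C10: sp3
C8, C9 → 2 sp carbons.

2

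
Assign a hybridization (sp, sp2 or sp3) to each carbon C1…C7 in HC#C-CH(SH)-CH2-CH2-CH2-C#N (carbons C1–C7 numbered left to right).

C1 carries 2 σ bonds, plus two π bonds, giving a steric number of 2, so it is sp.
C2: 2 σ bonds, plus two π bonds; 2 regions of electron density → sp.
C3 is sp3: 4 σ bonds, 4 electron-density regions.
C4: 4 σ bonds — 4 electron domains, sp3.
C5 — 4 σ bonds. Steric number 4, so sp3.
C6 carries 4 σ bonds, giving a steric number of 4, so it is sp3.
C7 carries 2 σ bonds, plus two π bonds, giving a steric number of 2, so it is sp.

C1 sp, C2 sp, C3 sp3, C4 sp3, C5 sp3, C6 sp3, C7 sp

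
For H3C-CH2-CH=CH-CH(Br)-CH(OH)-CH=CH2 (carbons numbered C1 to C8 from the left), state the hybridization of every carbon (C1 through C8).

C1 sp3, C2 sp3, C3 sp2, C4 sp2, C5 sp3, C6 sp3, C7 sp2, C8 sp2

C1 has 4 σ bonds: steric number 4 → sp3.
C2 (4 σ bonds) has steric number 4: sp3.
C3 — 3 σ bonds, plus one π bond. Steric number 3, so sp2.
C4 — 3 σ bonds, plus one π bond. Steric number 3, so sp2.
C5 has 4 σ bonds: steric number 4 → sp3.
C6 has 4 σ bonds: steric number 4 → sp3.
C7: 3 σ bonds, plus one π bond — 3 electron domains, sp2.
C8 — 3 σ bonds, plus one π bond. Steric number 3, so sp2.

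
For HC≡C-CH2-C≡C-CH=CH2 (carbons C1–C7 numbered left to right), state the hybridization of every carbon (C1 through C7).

C1 sp, C2 sp, C3 sp3, C4 sp, C5 sp, C6 sp2, C7 sp2

C1: 2 σ bonds, plus two π bonds — 2 electron domains, sp.
C2 carries 2 σ bonds, plus two π bonds, giving a steric number of 2, so it is sp.
C3 — 4 σ bonds. Steric number 4, so sp3.
C4 carries 2 σ bonds, plus two π bonds, giving a steric number of 2, so it is sp.
C5: 2 σ bonds, plus two π bonds; 2 regions of electron density → sp.
C6 carries 3 σ bonds, plus one π bond, giving a steric number of 3, so it is sp2.
C7 — 3 σ bonds, plus one π bond. Steric number 3, so sp2.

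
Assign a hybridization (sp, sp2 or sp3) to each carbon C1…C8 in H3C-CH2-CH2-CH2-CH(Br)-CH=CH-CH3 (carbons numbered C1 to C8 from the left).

C1 sp3, C2 sp3, C3 sp3, C4 sp3, C5 sp3, C6 sp2, C7 sp2, C8 sp3

C1 — 4 σ bonds. Steric number 4, so sp3.
C2 has 4 σ bonds: steric number 4 → sp3.
C3: 4 σ bonds — 4 electron domains, sp3.
C4 carries 4 σ bonds, giving a steric number of 4, so it is sp3.
C5 carries 4 σ bonds, giving a steric number of 4, so it is sp3.
C6: 3 σ bonds, plus one π bond; 3 regions of electron density → sp2.
C7 (3 σ bonds, plus one π bond) has steric number 3: sp2.
C8 — 4 σ bonds. Steric number 4, so sp3.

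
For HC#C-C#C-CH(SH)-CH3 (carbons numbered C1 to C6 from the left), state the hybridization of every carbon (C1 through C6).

C1 sp, C2 sp, C3 sp, C4 sp, C5 sp3, C6 sp3

C1: 2 σ bonds, plus two π bonds; 2 regions of electron density → sp.
C2 carries 2 σ bonds, plus two π bonds, giving a steric number of 2, so it is sp.
C3 has 2 σ bonds, plus two π bonds: steric number 2 → sp.
C4: 2 σ bonds, plus two π bonds; 2 regions of electron density → sp.
C5: 4 σ bonds; 4 regions of electron density → sp3.
C6 is sp3: 4 σ bonds, 4 electron-density regions.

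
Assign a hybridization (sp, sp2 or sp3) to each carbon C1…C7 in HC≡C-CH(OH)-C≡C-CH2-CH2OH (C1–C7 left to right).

C1 carries 2 σ bonds, plus two π bonds, giving a steric number of 2, so it is sp.
C2 — 2 σ bonds, plus two π bonds. Steric number 2, so sp.
C3: 4 σ bonds — 4 electron domains, sp3.
C4 carries 2 σ bonds, plus two π bonds, giving a steric number of 2, so it is sp.
C5: 2 σ bonds, plus two π bonds; 2 regions of electron density → sp.
C6 carries 4 σ bonds, giving a steric number of 4, so it is sp3.
C7 (4 σ bonds) has steric number 4: sp3.

C1 sp, C2 sp, C3 sp3, C4 sp, C5 sp, C6 sp3, C7 sp3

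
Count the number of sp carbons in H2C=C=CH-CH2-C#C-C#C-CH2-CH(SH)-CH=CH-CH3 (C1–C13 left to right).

C1: sp2
C2: sp ✓
C3: sp2
C4: sp3
C5: sp ✓
C6: sp ✓
C7: sp ✓
C8: sp ✓
C9: sp3
C10: sp3
C11: sp2
C12: sp2
C13: sp3
C2, C5, C6, C7, C8 → 5 sp carbons.

5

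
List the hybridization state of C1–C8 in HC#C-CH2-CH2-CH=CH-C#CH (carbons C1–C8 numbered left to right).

C1 sp, C2 sp, C3 sp3, C4 sp3, C5 sp2, C6 sp2, C7 sp, C8 sp

C1 carries 2 σ bonds, plus two π bonds, giving a steric number of 2, so it is sp.
C2 carries 2 σ bonds, plus two π bonds, giving a steric number of 2, so it is sp.
C3 carries 4 σ bonds, giving a steric number of 4, so it is sp3.
C4 carries 4 σ bonds, giving a steric number of 4, so it is sp3.
C5 carries 3 σ bonds, plus one π bond, giving a steric number of 3, so it is sp2.
C6 has 3 σ bonds, plus one π bond: steric number 3 → sp2.
C7 is sp: 2 σ bonds, plus two π bonds, 2 electron-density regions.
C8 is sp: 2 σ bonds, plus two π bonds, 2 electron-density regions.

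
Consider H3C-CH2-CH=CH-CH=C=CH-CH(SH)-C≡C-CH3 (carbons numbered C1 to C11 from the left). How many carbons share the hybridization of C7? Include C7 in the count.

C7 is sp2 (one π bond).
C1: sp3
C2: sp3
C3: sp2 ✓
C4: sp2 ✓
C5: sp2 ✓
C6: sp
C7: sp2 ✓
C8: sp3
C9: sp
C10: sp
C11: sp3
4 carbons are sp2.

4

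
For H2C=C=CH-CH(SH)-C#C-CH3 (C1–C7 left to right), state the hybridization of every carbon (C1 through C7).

C1 is sp2: 3 σ bonds, plus one π bond, 3 electron-density regions.
C2 is sp: 2 σ bonds, plus two π bonds, 2 electron-density regions.
C3 has 3 σ bonds, plus one π bond: steric number 3 → sp2.
C4 (4 σ bonds) has steric number 4: sp3.
C5 — 2 σ bonds, plus two π bonds. Steric number 2, so sp.
C6 — 2 σ bonds, plus two π bonds. Steric number 2, so sp.
C7 — 4 σ bonds. Steric number 4, so sp3.

C1 sp2, C2 sp, C3 sp2, C4 sp3, C5 sp, C6 sp, C7 sp3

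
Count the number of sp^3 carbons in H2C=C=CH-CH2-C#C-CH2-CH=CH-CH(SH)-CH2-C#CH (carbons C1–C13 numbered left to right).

C1: sp2
C2: sp
C3: sp2
C4: sp3 ✓
C5: sp
C6: sp
C7: sp3 ✓
C8: sp2
C9: sp2
C10: sp3 ✓
C11: sp3 ✓
C12: sp
C13: sp
C4, C7, C10, C11 → 4 sp3 carbons.

4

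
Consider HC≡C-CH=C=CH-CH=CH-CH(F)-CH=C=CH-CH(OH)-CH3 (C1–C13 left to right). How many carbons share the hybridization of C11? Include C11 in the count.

C11 is sp2 (one π bond).
C1: sp
C2: sp
C3: sp2 ✓
C4: sp
C5: sp2 ✓
C6: sp2 ✓
C7: sp2 ✓
C8: sp3
C9: sp2 ✓
C10: sp
C11: sp2 ✓
C12: sp3
C13: sp3
6 carbons are sp2.

6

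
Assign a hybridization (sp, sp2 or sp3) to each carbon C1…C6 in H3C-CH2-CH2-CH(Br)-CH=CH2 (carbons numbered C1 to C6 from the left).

C1 sp3, C2 sp3, C3 sp3, C4 sp3, C5 sp2, C6 sp2

C1: 4 σ bonds — 4 electron domains, sp3.
C2 carries 4 σ bonds, giving a steric number of 4, so it is sp3.
C3 (4 σ bonds) has steric number 4: sp3.
C4 is sp3: 4 σ bonds, 4 electron-density regions.
C5 is sp2: 3 σ bonds, plus one π bond, 3 electron-density regions.
C6 is sp2: 3 σ bonds, plus one π bond, 3 electron-density regions.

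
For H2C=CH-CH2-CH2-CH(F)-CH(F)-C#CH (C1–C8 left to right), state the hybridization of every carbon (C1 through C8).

C1 is sp2: 3 σ bonds, plus one π bond, 3 electron-density regions.
C2 carries 3 σ bonds, plus one π bond, giving a steric number of 3, so it is sp2.
C3 — 4 σ bonds. Steric number 4, so sp3.
C4: 4 σ bonds; 4 regions of electron density → sp3.
C5 carries 4 σ bonds, giving a steric number of 4, so it is sp3.
C6 (4 σ bonds) has steric number 4: sp3.
C7 has 2 σ bonds, plus two π bonds: steric number 2 → sp.
C8 — 2 σ bonds, plus two π bonds. Steric number 2, so sp.

C1 sp2, C2 sp2, C3 sp3, C4 sp3, C5 sp3, C6 sp3, C7 sp, C8 sp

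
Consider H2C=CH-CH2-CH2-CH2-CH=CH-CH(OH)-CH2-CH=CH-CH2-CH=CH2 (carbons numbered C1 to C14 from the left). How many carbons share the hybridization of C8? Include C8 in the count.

6

C8 is sp3 (only σ bonds).
C1: sp2
C2: sp2
C3: sp3 ✓
C4: sp3 ✓
C5: sp3 ✓
C6: sp2
C7: sp2
C8: sp3 ✓
C9: sp3 ✓
C10: sp2
C11: sp2
C12: sp3 ✓
C13: sp2
C14: sp2
6 carbons are sp3.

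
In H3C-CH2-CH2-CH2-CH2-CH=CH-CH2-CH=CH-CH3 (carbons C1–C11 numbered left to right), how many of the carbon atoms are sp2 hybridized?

C1: sp3
C2: sp3
C3: sp3
C4: sp3
C5: sp3
C6: sp2 ✓
C7: sp2 ✓
C8: sp3
C9: sp2 ✓
C10: sp2 ✓
C11: sp3
C6, C7, C9, C10 → 4 sp2 carbons.

4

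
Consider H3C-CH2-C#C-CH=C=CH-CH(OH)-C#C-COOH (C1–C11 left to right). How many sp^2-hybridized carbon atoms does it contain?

3

C1: sp3
C2: sp3
C3: sp
C4: sp
C5: sp2 ✓
C6: sp
C7: sp2 ✓
C8: sp3
C9: sp
C10: sp
C11: sp2 ✓
C5, C7, C11 → 3 sp2 carbons.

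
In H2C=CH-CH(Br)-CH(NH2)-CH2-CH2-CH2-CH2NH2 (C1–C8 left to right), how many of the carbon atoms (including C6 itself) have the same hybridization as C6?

6

C6 is sp3 (only σ bonds).
C1: sp2
C2: sp2
C3: sp3 ✓
C4: sp3 ✓
C5: sp3 ✓
C6: sp3 ✓
C7: sp3 ✓
C8: sp3 ✓
6 carbons are sp3.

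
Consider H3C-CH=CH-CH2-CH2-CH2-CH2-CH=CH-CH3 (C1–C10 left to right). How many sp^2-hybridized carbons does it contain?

C1: sp3
C2: sp2 ✓
C3: sp2 ✓
C4: sp3
C5: sp3
C6: sp3
C7: sp3
C8: sp2 ✓
C9: sp2 ✓
C10: sp3
C2, C3, C8, C9 → 4 sp2 carbons.

4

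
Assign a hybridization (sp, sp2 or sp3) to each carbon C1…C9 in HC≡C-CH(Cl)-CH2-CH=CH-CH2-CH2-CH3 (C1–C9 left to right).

C1 sp, C2 sp, C3 sp3, C4 sp3, C5 sp2, C6 sp2, C7 sp3, C8 sp3, C9 sp3

C1 has 2 σ bonds, plus two π bonds: steric number 2 → sp.
C2: 2 σ bonds, plus two π bonds — 2 electron domains, sp.
C3 (4 σ bonds) has steric number 4: sp3.
C4 (4 σ bonds) has steric number 4: sp3.
C5 — 3 σ bonds, plus one π bond. Steric number 3, so sp2.
C6: 3 σ bonds, plus one π bond — 3 electron domains, sp2.
C7 carries 4 σ bonds, giving a steric number of 4, so it is sp3.
C8: 4 σ bonds — 4 electron domains, sp3.
C9: 4 σ bonds; 4 regions of electron density → sp3.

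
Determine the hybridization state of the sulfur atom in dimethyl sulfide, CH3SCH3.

sp³

The sulfur atom — 2 σ bonds and 2 lone pairs. Steric number 4, so sp3.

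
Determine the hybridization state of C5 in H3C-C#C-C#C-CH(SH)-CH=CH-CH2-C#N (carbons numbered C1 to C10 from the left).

sp

C5 has 2 σ bonds, plus two π bonds: steric number 2 → sp.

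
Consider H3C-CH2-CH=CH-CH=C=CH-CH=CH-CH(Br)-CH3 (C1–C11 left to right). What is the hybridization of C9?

C9 (3 σ bonds, plus one π bond) has steric number 3: sp2.

sp^2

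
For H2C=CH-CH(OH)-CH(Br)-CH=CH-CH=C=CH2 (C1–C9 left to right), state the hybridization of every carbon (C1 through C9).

C1 sp2, C2 sp2, C3 sp3, C4 sp3, C5 sp2, C6 sp2, C7 sp2, C8 sp, C9 sp2

C1 has 3 σ bonds, plus one π bond: steric number 3 → sp2.
C2: 3 σ bonds, plus one π bond; 3 regions of electron density → sp2.
C3 carries 4 σ bonds, giving a steric number of 4, so it is sp3.
C4 carries 4 σ bonds, giving a steric number of 4, so it is sp3.
C5 — 3 σ bonds, plus one π bond. Steric number 3, so sp2.
C6 carries 3 σ bonds, plus one π bond, giving a steric number of 3, so it is sp2.
C7 carries 3 σ bonds, plus one π bond, giving a steric number of 3, so it is sp2.
C8: 2 σ bonds, plus two π bonds — 2 electron domains, sp.
C9 carries 3 σ bonds, plus one π bond, giving a steric number of 3, so it is sp2.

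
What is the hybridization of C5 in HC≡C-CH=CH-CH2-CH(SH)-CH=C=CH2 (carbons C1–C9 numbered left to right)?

C5 is sp3: 4 σ bonds, 4 electron-density regions.

sp3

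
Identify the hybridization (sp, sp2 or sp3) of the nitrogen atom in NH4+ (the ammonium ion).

Four σ bonds, no lone pair → sp3, tetrahedral.

sp3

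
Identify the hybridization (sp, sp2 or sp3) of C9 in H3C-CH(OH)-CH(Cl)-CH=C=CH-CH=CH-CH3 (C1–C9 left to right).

sp3

C9 carries 4 σ bonds, giving a steric number of 4, so it is sp3.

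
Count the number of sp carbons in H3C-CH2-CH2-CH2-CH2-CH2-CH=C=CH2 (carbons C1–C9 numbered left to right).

C1: sp3
C2: sp3
C3: sp3
C4: sp3
C5: sp3
C6: sp3
C7: sp2
C8: sp ✓
C9: sp2
C8 → 1 sp carbon.

1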